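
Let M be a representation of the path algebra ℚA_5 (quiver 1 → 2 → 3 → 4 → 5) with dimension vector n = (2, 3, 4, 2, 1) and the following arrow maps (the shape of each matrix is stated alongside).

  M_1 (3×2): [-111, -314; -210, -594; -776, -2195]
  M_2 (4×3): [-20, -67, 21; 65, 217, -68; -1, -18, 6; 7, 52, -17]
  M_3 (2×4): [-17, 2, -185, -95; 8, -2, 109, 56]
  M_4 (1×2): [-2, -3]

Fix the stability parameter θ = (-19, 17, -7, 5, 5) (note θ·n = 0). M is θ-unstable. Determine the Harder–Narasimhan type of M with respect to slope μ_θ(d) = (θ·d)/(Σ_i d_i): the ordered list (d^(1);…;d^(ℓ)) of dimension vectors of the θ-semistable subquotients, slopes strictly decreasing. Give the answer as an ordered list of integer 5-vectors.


Interval decomposition of M: I[1,4], I[1,5], I[2,3], I[3,3].
HN type (ℓ=3): μ^(1)=5; μ^(2)=-7; μ^(3)=-19

((0, 3, 3, 2, 1); (0, 0, 1, 0, 0); (2, 0, 0, 0, 0))


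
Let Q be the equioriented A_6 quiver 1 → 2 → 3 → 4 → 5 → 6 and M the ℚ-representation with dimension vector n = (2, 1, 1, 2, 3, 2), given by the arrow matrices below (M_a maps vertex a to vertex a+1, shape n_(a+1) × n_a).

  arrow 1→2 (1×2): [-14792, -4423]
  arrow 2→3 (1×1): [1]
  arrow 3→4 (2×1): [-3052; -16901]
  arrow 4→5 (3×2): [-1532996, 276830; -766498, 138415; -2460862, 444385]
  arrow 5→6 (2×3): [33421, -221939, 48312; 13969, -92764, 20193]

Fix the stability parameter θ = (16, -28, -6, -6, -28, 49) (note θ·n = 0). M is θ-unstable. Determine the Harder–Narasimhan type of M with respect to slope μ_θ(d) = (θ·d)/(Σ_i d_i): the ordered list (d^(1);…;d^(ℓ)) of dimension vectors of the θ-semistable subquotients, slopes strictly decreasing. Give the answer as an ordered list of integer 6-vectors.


Barcode: M ≅ I[1,1], I[1,6], I[4,4], I[5,5], I[5,6]. HN layers by μ_θ (5 steps, strictly decreasing):
  μ^(1)=49; μ^(2)=16; μ^(3)=-6; μ^(4)=-52/5; μ^(5)=-28

((0, 0, 0, 0, 0, 2); (1, 0, 0, 0, 0, 0); (0, 0, 0, 1, 0, 0); (1, 1, 1, 1, 1, 0); (0, 0, 0, 0, 2, 0))


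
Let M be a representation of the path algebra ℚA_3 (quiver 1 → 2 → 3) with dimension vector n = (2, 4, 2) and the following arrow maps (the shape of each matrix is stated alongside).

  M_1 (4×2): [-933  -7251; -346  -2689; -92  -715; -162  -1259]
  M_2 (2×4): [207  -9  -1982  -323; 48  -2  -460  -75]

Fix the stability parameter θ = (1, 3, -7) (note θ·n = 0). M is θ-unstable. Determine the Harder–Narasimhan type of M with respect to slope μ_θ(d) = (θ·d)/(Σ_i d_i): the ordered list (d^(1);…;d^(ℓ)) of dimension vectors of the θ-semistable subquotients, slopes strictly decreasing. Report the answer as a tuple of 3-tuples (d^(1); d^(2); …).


Via rank(M_{q-1}∘⋯∘M_p): M ≅ I[1,3]^2, I[2,2]^2.
μ_θ-semistable layers: μ^(1)=3; μ^(2)=-1

((0, 2, 0); (2, 2, 2))


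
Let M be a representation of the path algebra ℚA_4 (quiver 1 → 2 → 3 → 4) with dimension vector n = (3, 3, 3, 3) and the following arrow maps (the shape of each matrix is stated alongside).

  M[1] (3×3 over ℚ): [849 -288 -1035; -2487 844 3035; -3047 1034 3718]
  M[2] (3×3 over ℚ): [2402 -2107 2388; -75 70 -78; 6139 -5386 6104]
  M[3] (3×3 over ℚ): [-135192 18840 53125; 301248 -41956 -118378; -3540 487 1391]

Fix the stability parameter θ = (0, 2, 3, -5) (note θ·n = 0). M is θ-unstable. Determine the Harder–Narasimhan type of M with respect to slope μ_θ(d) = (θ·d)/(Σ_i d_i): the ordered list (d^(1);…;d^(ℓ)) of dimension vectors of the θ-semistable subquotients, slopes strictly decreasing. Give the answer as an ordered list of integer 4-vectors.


Via rank(M_{q-1}∘⋯∘M_p): M ≅ I[1,1], I[1,4]^2, I[2,3], I[4,4].
μ_θ-semistable layers: μ^(1)=3; μ^(2)=2; μ^(3)=0; μ^(4)=-5

((0, 0, 1, 0); (0, 1, 0, 0); (3, 2, 2, 2); (0, 0, 0, 1))


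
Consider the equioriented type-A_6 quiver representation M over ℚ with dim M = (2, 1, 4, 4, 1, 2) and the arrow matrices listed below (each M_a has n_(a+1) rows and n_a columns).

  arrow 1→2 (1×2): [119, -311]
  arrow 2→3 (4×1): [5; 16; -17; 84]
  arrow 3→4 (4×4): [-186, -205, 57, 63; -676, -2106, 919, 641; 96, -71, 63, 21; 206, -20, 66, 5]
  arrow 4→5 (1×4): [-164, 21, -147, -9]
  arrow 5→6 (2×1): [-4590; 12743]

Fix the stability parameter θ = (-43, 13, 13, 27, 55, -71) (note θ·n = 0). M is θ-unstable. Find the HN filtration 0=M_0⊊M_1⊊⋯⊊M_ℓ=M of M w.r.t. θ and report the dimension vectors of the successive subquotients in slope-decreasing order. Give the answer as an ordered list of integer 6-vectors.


Barcode: M ≅ I[1,1], I[1,6], I[3,4]^3, I[6,6]. HN layers by μ_θ (5 steps, strictly decreasing):
  μ^(1)=27; μ^(2)=13; μ^(3)=37/5; μ^(4)=-43; μ^(5)=-71

((0, 0, 0, 3, 0, 0); (0, 0, 3, 0, 0, 0); (0, 1, 1, 1, 1, 1); (2, 0, 0, 0, 0, 0); (0, 0, 0, 0, 0, 1))


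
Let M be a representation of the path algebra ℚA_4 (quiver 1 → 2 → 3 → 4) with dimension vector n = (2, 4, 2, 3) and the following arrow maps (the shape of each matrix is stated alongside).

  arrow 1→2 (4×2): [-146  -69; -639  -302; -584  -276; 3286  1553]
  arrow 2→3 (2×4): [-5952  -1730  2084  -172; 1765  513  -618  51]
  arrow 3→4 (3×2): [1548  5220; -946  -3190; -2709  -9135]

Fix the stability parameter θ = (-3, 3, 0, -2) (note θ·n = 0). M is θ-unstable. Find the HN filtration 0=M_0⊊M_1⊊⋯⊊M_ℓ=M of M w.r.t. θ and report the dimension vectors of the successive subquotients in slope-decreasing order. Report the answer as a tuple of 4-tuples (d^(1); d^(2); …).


Interval decomposition of M: I[1,3], I[1,4], I[2,2]^2, I[4,4]^2.
HN type (ℓ=5): μ^(1)=3; μ^(2)=3/2; μ^(3)=1/3; μ^(4)=-2; μ^(5)=-3

((0, 2, 0, 0); (0, 1, 1, 0); (0, 1, 1, 1); (0, 0, 0, 2); (2, 0, 0, 0))


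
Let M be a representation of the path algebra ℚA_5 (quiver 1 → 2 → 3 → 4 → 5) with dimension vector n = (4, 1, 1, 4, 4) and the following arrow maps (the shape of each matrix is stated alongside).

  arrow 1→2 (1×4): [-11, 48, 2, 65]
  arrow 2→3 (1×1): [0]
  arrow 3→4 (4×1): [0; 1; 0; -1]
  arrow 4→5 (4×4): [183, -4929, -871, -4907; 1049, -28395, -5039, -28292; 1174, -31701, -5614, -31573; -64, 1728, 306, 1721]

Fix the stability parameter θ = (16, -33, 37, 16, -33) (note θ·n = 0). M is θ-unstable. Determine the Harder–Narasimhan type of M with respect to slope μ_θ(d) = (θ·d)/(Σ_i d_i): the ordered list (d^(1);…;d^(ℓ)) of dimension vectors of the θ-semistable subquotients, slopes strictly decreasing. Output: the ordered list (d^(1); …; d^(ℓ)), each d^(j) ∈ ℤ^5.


Via rank(M_{q-1}∘⋯∘M_p): M ≅ I[1,1]^3, I[1,2], I[3,5], I[4,4], I[4,5]^2, I[5,5].
μ_θ-semistable layers: μ^(1)=16; μ^(2)=20/3; μ^(3)=-17/2; μ^(4)=-33

((3, 0, 0, 1, 0); (0, 0, 1, 1, 1); (1, 1, 0, 2, 2); (0, 0, 0, 0, 1))


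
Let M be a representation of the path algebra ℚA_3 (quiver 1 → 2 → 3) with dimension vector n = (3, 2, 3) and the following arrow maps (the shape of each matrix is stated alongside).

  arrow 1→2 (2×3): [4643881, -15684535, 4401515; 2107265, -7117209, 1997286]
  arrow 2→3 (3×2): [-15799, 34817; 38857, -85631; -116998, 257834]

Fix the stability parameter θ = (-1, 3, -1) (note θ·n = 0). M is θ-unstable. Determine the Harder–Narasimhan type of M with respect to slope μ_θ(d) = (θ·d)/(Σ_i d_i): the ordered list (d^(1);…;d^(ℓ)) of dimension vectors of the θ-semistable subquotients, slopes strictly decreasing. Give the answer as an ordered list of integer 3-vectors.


Via rank(M_{q-1}∘⋯∘M_p): M ≅ I[1,1], I[1,2], I[1,3], I[3,3]^2.
μ_θ-semistable layers: μ^(1)=3; μ^(2)=1; μ^(3)=-1

((0, 1, 0); (0, 1, 1); (3, 0, 2))


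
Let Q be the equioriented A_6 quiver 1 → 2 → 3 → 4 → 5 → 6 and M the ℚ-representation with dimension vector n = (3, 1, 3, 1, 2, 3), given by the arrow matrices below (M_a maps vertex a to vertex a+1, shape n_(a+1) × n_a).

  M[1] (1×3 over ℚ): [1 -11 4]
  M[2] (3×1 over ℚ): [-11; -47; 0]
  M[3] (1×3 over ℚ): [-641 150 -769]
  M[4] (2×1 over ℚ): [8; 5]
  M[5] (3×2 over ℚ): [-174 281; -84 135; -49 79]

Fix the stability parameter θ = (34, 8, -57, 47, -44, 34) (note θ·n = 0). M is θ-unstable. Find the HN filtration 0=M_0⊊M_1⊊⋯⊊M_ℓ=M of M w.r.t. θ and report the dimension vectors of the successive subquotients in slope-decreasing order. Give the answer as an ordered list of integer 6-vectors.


Interval decomposition of M: I[1,1]^2, I[1,6], I[3,3]^2, I[5,6], I[6,6].
HN type (ℓ=5): μ^(1)=34; μ^(2)=3/2; μ^(3)=-5; μ^(4)=-44; μ^(5)=-57

((2, 0, 0, 0, 0, 3); (0, 0, 0, 1, 1, 0); (1, 1, 1, 0, 0, 0); (0, 0, 0, 0, 1, 0); (0, 0, 2, 0, 0, 0))


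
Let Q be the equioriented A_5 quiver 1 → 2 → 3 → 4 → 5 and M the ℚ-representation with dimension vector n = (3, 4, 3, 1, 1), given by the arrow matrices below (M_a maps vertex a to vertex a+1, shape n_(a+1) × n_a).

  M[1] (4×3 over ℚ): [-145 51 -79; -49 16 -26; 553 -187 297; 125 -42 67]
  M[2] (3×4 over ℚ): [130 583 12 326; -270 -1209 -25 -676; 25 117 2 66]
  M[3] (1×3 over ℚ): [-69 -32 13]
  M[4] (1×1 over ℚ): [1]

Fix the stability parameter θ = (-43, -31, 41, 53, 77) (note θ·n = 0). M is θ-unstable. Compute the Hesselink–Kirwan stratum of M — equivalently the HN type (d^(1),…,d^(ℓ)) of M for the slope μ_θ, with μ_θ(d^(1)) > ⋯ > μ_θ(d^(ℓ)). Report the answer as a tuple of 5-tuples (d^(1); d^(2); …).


Barcode: M ≅ I[1,2], I[1,3], I[1,5], I[2,3]. HN layers by μ_θ (5 steps, strictly decreasing):
  μ^(1)=77; μ^(2)=53; μ^(3)=41; μ^(4)=-31; μ^(5)=-43

((0, 0, 0, 0, 1); (0, 0, 0, 1, 0); (0, 0, 3, 0, 0); (0, 4, 0, 0, 0); (3, 0, 0, 0, 0))


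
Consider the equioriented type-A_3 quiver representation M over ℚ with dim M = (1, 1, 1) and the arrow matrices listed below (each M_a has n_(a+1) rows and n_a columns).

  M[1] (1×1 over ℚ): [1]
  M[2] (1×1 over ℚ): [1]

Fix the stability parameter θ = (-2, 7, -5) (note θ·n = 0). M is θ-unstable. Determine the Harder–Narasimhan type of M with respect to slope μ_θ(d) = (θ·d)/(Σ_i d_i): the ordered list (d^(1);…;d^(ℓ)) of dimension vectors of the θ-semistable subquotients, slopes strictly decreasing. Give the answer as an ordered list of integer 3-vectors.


Interval decomposition of M: I[1,3].
HN type (ℓ=2): μ^(1)=1; μ^(2)=-2

((0, 1, 1); (1, 0, 0))


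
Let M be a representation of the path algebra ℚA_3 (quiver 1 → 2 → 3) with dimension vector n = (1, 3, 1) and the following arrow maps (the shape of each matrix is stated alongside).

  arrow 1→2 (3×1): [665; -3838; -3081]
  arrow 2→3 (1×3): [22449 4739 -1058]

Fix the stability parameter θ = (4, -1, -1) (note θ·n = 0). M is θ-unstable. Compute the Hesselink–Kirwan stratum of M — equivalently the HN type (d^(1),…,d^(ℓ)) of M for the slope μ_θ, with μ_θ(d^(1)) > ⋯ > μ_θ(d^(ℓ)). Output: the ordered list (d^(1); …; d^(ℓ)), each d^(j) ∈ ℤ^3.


Barcode: M ≅ I[1,3], I[2,2]^2. HN layers by μ_θ (2 steps, strictly decreasing):
  μ^(1)=2/3; μ^(2)=-1

((1, 1, 1); (0, 2, 0))


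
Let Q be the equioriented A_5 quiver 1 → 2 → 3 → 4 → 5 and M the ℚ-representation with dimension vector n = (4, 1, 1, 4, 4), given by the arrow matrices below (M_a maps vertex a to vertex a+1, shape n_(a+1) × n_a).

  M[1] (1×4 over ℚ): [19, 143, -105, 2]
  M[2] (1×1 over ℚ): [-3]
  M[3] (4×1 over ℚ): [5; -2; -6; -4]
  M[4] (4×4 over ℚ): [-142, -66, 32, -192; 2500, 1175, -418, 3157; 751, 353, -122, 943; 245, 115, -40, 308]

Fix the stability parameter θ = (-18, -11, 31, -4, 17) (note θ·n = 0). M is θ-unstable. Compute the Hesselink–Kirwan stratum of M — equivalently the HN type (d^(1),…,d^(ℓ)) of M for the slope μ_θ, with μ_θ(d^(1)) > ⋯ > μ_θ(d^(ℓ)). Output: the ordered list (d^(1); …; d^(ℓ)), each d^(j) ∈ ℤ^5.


Via rank(M_{q-1}∘⋯∘M_p): M ≅ I[1,1]^3, I[1,5], I[4,4], I[4,5]^2, I[5,5].
μ_θ-semistable layers: μ^(1)=17; μ^(2)=27/2; μ^(3)=-4; μ^(4)=-11; μ^(5)=-18

((0, 0, 0, 0, 4); (0, 0, 1, 1, 0); (0, 0, 0, 3, 0); (0, 1, 0, 0, 0); (4, 0, 0, 0, 0))


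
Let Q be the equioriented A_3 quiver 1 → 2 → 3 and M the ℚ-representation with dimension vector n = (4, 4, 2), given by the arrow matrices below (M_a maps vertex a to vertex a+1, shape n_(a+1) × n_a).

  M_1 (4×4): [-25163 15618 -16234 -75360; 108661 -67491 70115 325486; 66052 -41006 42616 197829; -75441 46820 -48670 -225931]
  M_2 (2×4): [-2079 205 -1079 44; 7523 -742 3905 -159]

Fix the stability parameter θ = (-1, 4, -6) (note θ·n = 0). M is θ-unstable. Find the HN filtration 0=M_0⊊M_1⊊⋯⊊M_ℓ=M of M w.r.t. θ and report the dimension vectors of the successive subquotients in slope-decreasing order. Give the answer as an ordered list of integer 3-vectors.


Via rank(M_{q-1}∘⋯∘M_p): M ≅ I[1,2]^2, I[1,3]^2.
μ_θ-semistable layers: μ^(1)=4; μ^(2)=-1

((0, 2, 0); (4, 2, 2))


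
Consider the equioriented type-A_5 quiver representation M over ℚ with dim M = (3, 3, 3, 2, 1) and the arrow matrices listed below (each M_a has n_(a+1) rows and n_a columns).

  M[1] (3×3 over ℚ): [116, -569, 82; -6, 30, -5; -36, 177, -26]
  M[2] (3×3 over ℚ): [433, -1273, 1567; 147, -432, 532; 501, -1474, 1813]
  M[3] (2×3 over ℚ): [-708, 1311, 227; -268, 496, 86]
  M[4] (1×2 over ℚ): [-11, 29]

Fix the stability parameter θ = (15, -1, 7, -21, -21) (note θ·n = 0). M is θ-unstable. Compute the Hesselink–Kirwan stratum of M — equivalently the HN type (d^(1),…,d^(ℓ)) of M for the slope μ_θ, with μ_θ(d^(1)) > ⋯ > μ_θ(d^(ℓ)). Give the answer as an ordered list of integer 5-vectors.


Via rank(M_{q-1}∘⋯∘M_p): M ≅ I[1,1], I[1,3], I[1,5], I[2,4].
μ_θ-semistable layers: μ^(1)=15; μ^(2)=7; μ^(3)=-21/5; μ^(4)=-5

((1, 0, 0, 0, 0); (1, 1, 1, 0, 0); (1, 1, 1, 1, 1); (0, 1, 1, 1, 0))


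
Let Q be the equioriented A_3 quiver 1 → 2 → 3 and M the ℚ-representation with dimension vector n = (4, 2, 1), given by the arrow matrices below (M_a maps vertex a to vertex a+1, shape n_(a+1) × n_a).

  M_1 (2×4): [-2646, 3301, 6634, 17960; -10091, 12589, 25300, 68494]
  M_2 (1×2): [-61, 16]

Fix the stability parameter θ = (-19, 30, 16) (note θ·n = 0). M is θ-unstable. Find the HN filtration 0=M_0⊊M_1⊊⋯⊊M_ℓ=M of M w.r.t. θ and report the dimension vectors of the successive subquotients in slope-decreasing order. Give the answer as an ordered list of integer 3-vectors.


Interval decomposition of M: I[1,1]^2, I[1,2], I[1,3].
HN type (ℓ=3): μ^(1)=30; μ^(2)=23; μ^(3)=-19

((0, 1, 0); (0, 1, 1); (4, 0, 0))


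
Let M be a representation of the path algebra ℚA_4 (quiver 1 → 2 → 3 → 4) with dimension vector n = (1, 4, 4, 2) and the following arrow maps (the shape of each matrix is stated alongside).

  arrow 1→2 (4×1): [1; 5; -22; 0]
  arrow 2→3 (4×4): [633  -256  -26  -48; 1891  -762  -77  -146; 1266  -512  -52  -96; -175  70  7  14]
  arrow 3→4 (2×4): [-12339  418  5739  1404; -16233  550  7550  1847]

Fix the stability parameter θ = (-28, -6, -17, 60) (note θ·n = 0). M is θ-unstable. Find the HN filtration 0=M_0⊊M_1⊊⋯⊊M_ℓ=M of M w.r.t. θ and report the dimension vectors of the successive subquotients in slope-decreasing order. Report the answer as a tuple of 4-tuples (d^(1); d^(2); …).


Barcode: M ≅ I[1,4], I[2,2]^2, I[2,4], I[3,3]^2. HN layers by μ_θ (5 steps, strictly decreasing):
  μ^(1)=60; μ^(2)=-6; μ^(3)=-23/2; μ^(4)=-17; μ^(5)=-28

((0, 0, 0, 2); (0, 2, 0, 0); (0, 2, 2, 0); (0, 0, 2, 0); (1, 0, 0, 0))


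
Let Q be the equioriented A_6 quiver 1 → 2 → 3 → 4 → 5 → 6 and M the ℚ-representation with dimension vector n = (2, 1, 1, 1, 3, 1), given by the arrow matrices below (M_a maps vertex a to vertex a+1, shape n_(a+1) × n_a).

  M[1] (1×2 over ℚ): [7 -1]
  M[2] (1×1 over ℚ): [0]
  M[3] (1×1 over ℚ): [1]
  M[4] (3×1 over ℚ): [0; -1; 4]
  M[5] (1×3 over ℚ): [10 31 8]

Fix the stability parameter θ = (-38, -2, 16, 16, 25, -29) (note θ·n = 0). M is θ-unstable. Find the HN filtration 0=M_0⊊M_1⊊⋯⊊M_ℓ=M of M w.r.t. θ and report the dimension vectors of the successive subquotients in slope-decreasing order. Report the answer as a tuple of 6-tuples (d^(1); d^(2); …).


Barcode: M ≅ I[1,1], I[1,2], I[3,6], I[5,5]^2. HN layers by μ_θ (4 steps, strictly decreasing):
  μ^(1)=25; μ^(2)=7; μ^(3)=-2; μ^(4)=-38

((0, 0, 0, 0, 2, 0); (0, 0, 1, 1, 1, 1); (0, 1, 0, 0, 0, 0); (2, 0, 0, 0, 0, 0))


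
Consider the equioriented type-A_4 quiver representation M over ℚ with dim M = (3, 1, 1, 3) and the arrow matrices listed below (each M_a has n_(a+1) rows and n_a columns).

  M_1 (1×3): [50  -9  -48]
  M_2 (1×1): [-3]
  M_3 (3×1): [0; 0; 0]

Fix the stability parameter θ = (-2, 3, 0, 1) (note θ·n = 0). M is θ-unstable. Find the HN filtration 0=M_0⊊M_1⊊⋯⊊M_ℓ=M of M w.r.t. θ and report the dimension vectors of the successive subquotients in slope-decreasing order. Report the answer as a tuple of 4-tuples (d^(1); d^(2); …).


Barcode: M ≅ I[1,1]^2, I[1,3], I[4,4]^3. HN layers by μ_θ (3 steps, strictly decreasing):
  μ^(1)=3/2; μ^(2)=1; μ^(3)=-2

((0, 1, 1, 0); (0, 0, 0, 3); (3, 0, 0, 0))


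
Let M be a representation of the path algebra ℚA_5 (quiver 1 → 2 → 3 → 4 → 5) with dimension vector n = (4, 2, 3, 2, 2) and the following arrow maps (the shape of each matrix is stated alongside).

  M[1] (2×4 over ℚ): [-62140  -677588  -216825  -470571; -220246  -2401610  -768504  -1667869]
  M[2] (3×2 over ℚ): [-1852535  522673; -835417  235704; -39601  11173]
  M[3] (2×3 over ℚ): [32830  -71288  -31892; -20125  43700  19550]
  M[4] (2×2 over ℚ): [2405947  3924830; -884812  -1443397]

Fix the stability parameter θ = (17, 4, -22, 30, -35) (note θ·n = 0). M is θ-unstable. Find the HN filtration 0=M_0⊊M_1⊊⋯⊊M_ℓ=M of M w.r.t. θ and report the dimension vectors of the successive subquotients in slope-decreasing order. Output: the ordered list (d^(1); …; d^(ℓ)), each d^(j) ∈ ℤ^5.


Via rank(M_{q-1}∘⋯∘M_p): M ≅ I[1,1]^2, I[1,3], I[1,5], I[3,3], I[4,5].
μ_θ-semistable layers: μ^(1)=17; μ^(2)=-1/3; μ^(3)=-6/5; μ^(4)=-5/2; μ^(5)=-22

((2, 0, 0, 0, 0); (1, 1, 1, 0, 0); (1, 1, 1, 1, 1); (0, 0, 0, 1, 1); (0, 0, 1, 0, 0))


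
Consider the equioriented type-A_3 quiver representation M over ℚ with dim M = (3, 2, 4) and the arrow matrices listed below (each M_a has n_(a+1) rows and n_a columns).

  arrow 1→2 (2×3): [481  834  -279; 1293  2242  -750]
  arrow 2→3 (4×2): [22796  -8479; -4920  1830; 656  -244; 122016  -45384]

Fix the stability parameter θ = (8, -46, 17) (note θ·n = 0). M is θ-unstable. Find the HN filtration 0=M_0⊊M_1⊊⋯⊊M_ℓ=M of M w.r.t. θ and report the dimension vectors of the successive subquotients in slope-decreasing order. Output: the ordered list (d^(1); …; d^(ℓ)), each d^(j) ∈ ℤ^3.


Barcode: M ≅ I[1,1], I[1,2], I[1,3], I[3,3]^3. HN layers by μ_θ (3 steps, strictly decreasing):
  μ^(1)=17; μ^(2)=8; μ^(3)=-19

((0, 0, 4); (1, 0, 0); (2, 2, 0))


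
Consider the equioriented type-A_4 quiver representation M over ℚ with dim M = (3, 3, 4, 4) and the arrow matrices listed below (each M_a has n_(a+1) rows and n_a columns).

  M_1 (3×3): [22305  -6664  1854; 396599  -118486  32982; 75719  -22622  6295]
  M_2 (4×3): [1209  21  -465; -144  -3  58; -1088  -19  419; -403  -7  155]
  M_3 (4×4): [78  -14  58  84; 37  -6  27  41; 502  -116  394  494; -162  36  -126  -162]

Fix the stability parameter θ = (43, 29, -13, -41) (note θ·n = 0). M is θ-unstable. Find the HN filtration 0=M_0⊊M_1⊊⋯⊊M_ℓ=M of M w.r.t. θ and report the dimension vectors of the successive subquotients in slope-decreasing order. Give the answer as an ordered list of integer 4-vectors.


Barcode: M ≅ I[1,3], I[1,4]^2, I[3,3], I[4,4]^2. HN layers by μ_θ (4 steps, strictly decreasing):
  μ^(1)=59/3; μ^(2)=9/2; μ^(3)=-13; μ^(4)=-41

((1, 1, 1, 0); (2, 2, 2, 2); (0, 0, 1, 0); (0, 0, 0, 2))


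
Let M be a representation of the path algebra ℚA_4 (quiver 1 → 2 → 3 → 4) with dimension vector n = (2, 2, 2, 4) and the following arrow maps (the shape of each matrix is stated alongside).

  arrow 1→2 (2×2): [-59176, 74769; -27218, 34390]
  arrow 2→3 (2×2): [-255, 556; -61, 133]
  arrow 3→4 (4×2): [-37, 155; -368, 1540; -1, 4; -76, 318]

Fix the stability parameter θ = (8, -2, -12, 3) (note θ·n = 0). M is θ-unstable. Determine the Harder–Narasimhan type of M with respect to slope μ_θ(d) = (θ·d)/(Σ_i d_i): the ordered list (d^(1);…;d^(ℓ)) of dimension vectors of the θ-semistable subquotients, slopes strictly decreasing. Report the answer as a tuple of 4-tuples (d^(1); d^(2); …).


Interval decomposition of M: I[1,4]^2, I[4,4]^2.
HN type (ℓ=2): μ^(1)=3; μ^(2)=-2

((0, 0, 0, 4); (2, 2, 2, 0))


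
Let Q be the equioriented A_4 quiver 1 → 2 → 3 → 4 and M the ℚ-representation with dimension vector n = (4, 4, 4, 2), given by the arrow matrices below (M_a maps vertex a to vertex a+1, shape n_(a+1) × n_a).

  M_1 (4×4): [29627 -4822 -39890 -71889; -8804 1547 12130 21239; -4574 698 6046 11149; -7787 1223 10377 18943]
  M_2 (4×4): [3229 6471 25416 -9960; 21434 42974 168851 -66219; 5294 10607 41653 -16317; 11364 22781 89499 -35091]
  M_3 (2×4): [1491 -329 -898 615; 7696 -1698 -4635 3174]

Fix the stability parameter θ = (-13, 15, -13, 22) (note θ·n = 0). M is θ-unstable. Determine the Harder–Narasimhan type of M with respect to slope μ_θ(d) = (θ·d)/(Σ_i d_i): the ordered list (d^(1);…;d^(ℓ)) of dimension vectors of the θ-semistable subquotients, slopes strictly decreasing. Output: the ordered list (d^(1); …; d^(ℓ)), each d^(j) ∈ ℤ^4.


Interval decomposition of M: I[1,2], I[1,3], I[1,4]^2, I[3,3].
HN type (ℓ=4): μ^(1)=22; μ^(2)=15; μ^(3)=1; μ^(4)=-13

((0, 0, 0, 2); (0, 1, 0, 0); (0, 3, 3, 0); (4, 0, 1, 0))


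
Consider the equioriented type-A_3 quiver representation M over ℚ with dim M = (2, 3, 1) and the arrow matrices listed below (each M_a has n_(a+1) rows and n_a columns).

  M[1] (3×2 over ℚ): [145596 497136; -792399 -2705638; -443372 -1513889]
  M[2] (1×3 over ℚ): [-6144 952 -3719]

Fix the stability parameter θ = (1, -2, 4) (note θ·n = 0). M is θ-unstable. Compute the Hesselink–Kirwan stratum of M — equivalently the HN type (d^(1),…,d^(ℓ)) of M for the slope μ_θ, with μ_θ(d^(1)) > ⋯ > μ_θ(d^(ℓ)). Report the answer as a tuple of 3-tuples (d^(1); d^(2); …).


Barcode: M ≅ I[1,2], I[1,3], I[2,2]. HN layers by μ_θ (3 steps, strictly decreasing):
  μ^(1)=4; μ^(2)=-1/2; μ^(3)=-2

((0, 0, 1); (2, 2, 0); (0, 1, 0))


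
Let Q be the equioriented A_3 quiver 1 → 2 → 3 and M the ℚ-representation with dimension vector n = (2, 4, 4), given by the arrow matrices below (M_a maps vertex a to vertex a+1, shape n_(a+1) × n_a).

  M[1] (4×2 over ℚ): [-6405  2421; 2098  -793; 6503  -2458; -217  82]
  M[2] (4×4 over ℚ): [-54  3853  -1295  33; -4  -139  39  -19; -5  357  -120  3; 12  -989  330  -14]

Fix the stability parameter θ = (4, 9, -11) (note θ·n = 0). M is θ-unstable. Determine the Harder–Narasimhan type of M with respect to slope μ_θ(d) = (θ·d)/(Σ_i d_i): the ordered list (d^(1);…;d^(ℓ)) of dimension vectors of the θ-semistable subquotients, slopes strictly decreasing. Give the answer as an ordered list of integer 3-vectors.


Interval decomposition of M: I[1,2], I[1,3], I[2,3]^2, I[3,3].
HN type (ℓ=5): μ^(1)=9; μ^(2)=4; μ^(3)=2/3; μ^(4)=-1; μ^(5)=-11

((0, 1, 0); (1, 0, 0); (1, 1, 1); (0, 2, 2); (0, 0, 1))


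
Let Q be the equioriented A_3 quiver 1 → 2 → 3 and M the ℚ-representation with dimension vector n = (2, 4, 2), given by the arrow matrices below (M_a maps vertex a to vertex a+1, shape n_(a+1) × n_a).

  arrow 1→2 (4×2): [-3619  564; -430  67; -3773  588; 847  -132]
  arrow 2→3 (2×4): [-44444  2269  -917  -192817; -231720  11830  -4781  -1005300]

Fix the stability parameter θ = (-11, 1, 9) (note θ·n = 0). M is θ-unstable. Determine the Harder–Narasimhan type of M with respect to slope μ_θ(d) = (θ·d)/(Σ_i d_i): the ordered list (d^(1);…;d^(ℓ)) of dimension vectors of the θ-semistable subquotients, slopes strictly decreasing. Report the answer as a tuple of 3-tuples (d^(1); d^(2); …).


Interval decomposition of M: I[1,3]^2, I[2,2]^2.
HN type (ℓ=3): μ^(1)=9; μ^(2)=1; μ^(3)=-11

((0, 0, 2); (0, 4, 0); (2, 0, 0))


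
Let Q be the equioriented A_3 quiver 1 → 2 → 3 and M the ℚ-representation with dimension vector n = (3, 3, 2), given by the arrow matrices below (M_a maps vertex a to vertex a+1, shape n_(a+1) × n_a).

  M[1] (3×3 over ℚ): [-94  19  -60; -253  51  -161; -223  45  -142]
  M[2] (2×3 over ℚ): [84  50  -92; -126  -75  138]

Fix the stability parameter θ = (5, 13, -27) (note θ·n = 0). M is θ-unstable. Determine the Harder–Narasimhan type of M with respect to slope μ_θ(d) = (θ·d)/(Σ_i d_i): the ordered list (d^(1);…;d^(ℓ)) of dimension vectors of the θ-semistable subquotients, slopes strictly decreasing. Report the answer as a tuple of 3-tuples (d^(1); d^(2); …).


Via rank(M_{q-1}∘⋯∘M_p): M ≅ I[1,2]^2, I[1,3], I[3,3].
μ_θ-semistable layers: μ^(1)=13; μ^(2)=5; μ^(3)=-3; μ^(4)=-27

((0, 2, 0); (2, 0, 0); (1, 1, 1); (0, 0, 1))


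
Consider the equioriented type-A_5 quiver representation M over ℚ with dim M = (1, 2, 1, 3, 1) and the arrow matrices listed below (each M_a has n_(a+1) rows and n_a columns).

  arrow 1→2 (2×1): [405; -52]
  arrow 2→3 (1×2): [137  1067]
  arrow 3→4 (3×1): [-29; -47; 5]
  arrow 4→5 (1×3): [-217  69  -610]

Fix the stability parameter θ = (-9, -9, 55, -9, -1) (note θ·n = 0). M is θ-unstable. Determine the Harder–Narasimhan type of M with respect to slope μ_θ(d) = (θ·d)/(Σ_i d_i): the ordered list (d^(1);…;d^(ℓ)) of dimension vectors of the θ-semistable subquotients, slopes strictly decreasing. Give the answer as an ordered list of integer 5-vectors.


Barcode: M ≅ I[1,4], I[2,2], I[4,4], I[4,5]. HN layers by μ_θ (3 steps, strictly decreasing):
  μ^(1)=23; μ^(2)=-1; μ^(3)=-9

((0, 0, 1, 1, 0); (0, 0, 0, 0, 1); (1, 2, 0, 2, 0))


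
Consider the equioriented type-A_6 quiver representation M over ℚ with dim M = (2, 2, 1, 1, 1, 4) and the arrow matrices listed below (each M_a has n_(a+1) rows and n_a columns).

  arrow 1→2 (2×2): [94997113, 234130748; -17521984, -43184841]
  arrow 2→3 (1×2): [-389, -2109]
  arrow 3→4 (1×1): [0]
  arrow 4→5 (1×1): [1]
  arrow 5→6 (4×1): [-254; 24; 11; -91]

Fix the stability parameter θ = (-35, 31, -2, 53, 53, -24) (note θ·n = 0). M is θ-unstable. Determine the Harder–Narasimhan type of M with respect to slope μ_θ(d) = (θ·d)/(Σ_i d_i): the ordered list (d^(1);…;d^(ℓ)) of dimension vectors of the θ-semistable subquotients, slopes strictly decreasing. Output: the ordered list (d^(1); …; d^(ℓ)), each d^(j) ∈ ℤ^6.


Barcode: M ≅ I[1,2], I[1,3], I[4,6], I[6,6]^3. HN layers by μ_θ (5 steps, strictly decreasing):
  μ^(1)=31; μ^(2)=82/3; μ^(3)=29/2; μ^(4)=-24; μ^(5)=-35

((0, 1, 0, 0, 0, 0); (0, 0, 0, 1, 1, 1); (0, 1, 1, 0, 0, 0); (0, 0, 0, 0, 0, 3); (2, 0, 0, 0, 0, 0))


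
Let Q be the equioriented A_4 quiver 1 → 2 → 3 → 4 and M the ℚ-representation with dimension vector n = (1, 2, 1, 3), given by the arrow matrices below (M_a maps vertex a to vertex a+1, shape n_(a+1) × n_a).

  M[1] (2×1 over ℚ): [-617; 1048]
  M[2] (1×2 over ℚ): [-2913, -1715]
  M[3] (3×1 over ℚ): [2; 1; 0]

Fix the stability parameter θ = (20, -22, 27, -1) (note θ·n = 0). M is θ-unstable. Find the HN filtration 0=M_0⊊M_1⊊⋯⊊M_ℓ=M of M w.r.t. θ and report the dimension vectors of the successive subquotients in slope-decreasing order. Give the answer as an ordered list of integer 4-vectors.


Via rank(M_{q-1}∘⋯∘M_p): M ≅ I[1,4], I[2,2], I[4,4]^2.
μ_θ-semistable layers: μ^(1)=13; μ^(2)=-1; μ^(3)=-22

((0, 0, 1, 1); (1, 1, 0, 2); (0, 1, 0, 0))


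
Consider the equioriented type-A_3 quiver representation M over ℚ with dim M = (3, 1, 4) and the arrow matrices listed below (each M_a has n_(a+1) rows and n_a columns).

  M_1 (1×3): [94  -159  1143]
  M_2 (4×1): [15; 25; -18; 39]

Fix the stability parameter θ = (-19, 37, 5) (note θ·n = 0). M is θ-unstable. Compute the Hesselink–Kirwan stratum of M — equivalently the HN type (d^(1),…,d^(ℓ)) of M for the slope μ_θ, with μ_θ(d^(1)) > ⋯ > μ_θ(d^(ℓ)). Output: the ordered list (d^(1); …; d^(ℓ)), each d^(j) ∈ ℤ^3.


Barcode: M ≅ I[1,1]^2, I[1,3], I[3,3]^3. HN layers by μ_θ (3 steps, strictly decreasing):
  μ^(1)=21; μ^(2)=5; μ^(3)=-19

((0, 1, 1); (0, 0, 3); (3, 0, 0))


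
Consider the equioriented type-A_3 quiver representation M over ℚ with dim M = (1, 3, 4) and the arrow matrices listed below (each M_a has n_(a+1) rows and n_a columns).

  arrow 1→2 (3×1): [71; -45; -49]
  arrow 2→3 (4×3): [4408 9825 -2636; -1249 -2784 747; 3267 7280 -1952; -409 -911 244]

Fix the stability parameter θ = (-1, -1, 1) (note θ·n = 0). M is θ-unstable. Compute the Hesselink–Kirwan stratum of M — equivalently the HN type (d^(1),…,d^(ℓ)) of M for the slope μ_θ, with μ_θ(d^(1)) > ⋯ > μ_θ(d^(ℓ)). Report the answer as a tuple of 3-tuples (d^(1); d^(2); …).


Via rank(M_{q-1}∘⋯∘M_p): M ≅ I[1,3], I[2,3]^2, I[3,3].
μ_θ-semistable layers: μ^(1)=1; μ^(2)=-1

((0, 0, 4); (1, 3, 0))


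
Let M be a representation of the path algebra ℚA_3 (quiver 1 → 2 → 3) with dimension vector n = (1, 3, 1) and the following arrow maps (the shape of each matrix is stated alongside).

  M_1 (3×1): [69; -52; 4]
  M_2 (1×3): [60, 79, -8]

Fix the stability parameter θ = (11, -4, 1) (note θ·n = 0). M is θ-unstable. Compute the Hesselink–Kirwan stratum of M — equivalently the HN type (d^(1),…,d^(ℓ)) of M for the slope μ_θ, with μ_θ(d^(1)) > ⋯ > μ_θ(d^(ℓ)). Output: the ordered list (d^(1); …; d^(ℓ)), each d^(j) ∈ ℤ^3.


Via rank(M_{q-1}∘⋯∘M_p): M ≅ I[1,2], I[2,2], I[2,3].
μ_θ-semistable layers: μ^(1)=7/2; μ^(2)=1; μ^(3)=-4

((1, 1, 0); (0, 0, 1); (0, 2, 0))


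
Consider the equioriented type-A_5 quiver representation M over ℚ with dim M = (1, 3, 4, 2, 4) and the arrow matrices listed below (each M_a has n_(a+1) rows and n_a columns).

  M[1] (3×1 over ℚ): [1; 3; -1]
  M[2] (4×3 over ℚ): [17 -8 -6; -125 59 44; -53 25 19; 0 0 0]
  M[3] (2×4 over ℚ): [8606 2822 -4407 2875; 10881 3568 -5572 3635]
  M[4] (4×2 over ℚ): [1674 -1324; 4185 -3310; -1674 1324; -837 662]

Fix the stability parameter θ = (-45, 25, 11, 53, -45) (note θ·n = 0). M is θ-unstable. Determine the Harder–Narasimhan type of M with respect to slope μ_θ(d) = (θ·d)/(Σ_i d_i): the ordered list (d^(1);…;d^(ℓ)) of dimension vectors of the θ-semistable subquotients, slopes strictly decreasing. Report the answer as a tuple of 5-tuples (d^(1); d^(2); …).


Interval decomposition of M: I[1,5], I[2,3], I[2,4], I[3,3], I[5,5]^3.
HN type (ℓ=4): μ^(1)=53; μ^(2)=18; μ^(3)=11; μ^(4)=-45

((0, 0, 0, 1, 0); (0, 2, 2, 0, 0); (0, 1, 2, 1, 1); (1, 0, 0, 0, 3))


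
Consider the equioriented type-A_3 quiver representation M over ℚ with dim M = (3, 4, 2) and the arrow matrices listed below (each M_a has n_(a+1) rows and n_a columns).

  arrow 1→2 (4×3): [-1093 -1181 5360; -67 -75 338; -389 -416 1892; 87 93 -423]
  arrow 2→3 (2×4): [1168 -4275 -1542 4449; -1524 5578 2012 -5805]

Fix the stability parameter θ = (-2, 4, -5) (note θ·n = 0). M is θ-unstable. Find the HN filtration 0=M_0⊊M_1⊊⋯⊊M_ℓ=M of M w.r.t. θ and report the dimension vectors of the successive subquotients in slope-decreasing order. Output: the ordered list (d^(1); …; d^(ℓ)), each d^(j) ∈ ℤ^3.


Via rank(M_{q-1}∘⋯∘M_p): M ≅ I[1,2], I[1,3]^2, I[2,2].
μ_θ-semistable layers: μ^(1)=4; μ^(2)=-1/2; μ^(3)=-2

((0, 2, 0); (0, 2, 2); (3, 0, 0))


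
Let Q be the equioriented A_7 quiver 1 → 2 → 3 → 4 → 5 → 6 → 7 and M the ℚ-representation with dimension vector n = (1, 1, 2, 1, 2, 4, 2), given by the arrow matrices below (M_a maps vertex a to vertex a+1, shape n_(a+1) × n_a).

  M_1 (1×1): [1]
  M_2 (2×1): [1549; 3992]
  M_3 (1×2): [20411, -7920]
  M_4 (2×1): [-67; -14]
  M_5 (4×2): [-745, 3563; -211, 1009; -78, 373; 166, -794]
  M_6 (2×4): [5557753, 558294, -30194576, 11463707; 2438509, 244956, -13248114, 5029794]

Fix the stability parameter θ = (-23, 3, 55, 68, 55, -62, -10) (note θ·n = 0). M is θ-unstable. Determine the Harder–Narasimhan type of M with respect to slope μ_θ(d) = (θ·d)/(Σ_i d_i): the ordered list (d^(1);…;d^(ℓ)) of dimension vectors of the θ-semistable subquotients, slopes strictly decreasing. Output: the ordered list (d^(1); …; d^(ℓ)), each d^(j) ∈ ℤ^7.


Barcode: M ≅ I[1,7], I[3,3], I[5,7], I[6,6]^2. HN layers by μ_θ (6 steps, strictly decreasing):
  μ^(1)=55; μ^(2)=106/5; μ^(3)=3; μ^(4)=-17/3; μ^(5)=-23; μ^(6)=-62

((0, 0, 1, 0, 0, 0, 0); (0, 0, 1, 1, 1, 1, 1); (0, 1, 0, 0, 0, 0, 0); (0, 0, 0, 0, 1, 1, 1); (1, 0, 0, 0, 0, 0, 0); (0, 0, 0, 0, 0, 2, 0))


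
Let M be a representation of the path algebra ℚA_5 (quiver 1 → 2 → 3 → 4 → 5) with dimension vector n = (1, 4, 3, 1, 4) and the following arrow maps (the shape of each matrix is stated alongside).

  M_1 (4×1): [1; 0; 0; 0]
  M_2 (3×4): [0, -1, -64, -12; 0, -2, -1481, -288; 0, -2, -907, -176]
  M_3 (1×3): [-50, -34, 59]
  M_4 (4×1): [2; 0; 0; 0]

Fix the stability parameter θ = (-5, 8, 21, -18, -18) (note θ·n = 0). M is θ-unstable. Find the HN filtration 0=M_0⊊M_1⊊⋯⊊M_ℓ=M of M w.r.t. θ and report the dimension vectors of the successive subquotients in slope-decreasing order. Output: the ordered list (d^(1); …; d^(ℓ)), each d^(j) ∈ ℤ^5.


Barcode: M ≅ I[1,2], I[2,2], I[2,3], I[2,5], I[3,3], I[5,5]^3. HN layers by μ_θ (5 steps, strictly decreasing):
  μ^(1)=21; μ^(2)=8; μ^(3)=-7/4; μ^(4)=-5; μ^(5)=-18

((0, 0, 2, 0, 0); (0, 3, 0, 0, 0); (0, 1, 1, 1, 1); (1, 0, 0, 0, 0); (0, 0, 0, 0, 3))


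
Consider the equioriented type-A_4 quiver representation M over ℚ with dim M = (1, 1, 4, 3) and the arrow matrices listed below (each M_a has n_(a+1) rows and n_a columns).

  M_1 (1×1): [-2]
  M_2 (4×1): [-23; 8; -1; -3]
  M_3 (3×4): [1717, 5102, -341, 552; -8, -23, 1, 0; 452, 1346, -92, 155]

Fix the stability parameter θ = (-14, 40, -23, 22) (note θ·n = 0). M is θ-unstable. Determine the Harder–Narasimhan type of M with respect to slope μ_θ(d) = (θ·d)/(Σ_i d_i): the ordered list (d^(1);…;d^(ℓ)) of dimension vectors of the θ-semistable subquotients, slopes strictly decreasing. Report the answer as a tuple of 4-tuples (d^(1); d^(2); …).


Via rank(M_{q-1}∘⋯∘M_p): M ≅ I[1,4], I[3,3], I[3,4]^2.
μ_θ-semistable layers: μ^(1)=22; μ^(2)=17/2; μ^(3)=-14; μ^(4)=-23

((0, 0, 0, 3); (0, 1, 1, 0); (1, 0, 0, 0); (0, 0, 3, 0))


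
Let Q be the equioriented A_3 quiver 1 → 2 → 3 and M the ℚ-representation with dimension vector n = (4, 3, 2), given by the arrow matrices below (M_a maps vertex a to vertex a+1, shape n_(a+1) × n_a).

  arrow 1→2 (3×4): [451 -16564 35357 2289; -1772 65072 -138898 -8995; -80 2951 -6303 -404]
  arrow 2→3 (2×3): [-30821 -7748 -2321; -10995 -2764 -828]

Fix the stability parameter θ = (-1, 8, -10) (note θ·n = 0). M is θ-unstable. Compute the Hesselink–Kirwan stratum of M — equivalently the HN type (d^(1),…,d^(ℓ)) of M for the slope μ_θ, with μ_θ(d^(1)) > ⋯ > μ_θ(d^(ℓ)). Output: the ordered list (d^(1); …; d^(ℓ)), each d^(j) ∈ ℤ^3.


Interval decomposition of M: I[1,1], I[1,2], I[1,3]^2.
HN type (ℓ=2): μ^(1)=8; μ^(2)=-1

((0, 1, 0); (4, 2, 2))


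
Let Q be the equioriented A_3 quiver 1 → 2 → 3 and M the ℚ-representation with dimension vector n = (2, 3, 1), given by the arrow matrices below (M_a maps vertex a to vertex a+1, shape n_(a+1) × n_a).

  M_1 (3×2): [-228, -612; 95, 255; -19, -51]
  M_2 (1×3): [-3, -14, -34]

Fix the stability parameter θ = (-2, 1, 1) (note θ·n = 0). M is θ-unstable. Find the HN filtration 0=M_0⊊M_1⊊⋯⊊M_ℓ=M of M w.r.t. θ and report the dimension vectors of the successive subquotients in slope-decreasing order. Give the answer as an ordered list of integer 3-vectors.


Via rank(M_{q-1}∘⋯∘M_p): M ≅ I[1,1], I[1,2], I[2,2], I[2,3].
μ_θ-semistable layers: μ^(1)=1; μ^(2)=-2

((0, 3, 1); (2, 0, 0))


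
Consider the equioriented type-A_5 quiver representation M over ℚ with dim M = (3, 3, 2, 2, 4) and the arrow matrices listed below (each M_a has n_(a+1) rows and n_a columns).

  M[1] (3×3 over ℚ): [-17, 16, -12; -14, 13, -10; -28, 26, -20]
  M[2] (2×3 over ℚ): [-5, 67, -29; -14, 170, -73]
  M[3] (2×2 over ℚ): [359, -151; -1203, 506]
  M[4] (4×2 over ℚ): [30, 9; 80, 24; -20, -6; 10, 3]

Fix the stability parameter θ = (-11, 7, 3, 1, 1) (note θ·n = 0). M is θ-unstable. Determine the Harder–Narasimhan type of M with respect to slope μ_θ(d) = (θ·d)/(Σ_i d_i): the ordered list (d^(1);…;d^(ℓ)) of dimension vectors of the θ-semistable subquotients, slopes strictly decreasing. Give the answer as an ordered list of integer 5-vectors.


Via rank(M_{q-1}∘⋯∘M_p): M ≅ I[1,1], I[1,4], I[1,5], I[2,2], I[5,5]^3.
μ_θ-semistable layers: μ^(1)=7; μ^(2)=11/3; μ^(3)=3; μ^(4)=1; μ^(5)=-11

((0, 1, 0, 0, 0); (0, 1, 1, 1, 0); (0, 1, 1, 1, 1); (0, 0, 0, 0, 3); (3, 0, 0, 0, 0))


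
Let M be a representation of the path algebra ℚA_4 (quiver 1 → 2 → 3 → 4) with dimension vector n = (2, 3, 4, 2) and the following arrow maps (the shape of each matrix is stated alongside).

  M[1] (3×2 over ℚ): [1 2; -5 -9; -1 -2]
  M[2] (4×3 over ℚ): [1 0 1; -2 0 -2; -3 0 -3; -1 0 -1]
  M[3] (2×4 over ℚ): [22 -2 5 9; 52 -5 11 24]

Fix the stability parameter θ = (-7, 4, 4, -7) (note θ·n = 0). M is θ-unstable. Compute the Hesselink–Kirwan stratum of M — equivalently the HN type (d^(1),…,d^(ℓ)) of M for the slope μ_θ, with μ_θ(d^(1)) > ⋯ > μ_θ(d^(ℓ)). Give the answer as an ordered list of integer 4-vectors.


Via rank(M_{q-1}∘⋯∘M_p): M ≅ I[1,2]^2, I[2,4], I[3,3]^2, I[3,4].
μ_θ-semistable layers: μ^(1)=4; μ^(2)=1/3; μ^(3)=-3/2; μ^(4)=-7

((0, 2, 2, 0); (0, 1, 1, 1); (0, 0, 1, 1); (2, 0, 0, 0))


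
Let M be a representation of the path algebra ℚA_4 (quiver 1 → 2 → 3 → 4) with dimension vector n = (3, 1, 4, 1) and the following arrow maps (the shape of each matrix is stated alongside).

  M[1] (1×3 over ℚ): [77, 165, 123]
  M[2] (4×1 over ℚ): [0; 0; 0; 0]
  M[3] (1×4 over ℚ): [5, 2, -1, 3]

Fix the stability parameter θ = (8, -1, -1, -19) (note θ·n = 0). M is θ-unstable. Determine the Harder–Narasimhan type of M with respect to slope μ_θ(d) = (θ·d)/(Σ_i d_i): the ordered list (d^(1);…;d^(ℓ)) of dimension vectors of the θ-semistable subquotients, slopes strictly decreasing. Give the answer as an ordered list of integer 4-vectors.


Barcode: M ≅ I[1,1]^2, I[1,2], I[3,3]^3, I[3,4]. HN layers by μ_θ (4 steps, strictly decreasing):
  μ^(1)=8; μ^(2)=7/2; μ^(3)=-1; μ^(4)=-10

((2, 0, 0, 0); (1, 1, 0, 0); (0, 0, 3, 0); (0, 0, 1, 1))


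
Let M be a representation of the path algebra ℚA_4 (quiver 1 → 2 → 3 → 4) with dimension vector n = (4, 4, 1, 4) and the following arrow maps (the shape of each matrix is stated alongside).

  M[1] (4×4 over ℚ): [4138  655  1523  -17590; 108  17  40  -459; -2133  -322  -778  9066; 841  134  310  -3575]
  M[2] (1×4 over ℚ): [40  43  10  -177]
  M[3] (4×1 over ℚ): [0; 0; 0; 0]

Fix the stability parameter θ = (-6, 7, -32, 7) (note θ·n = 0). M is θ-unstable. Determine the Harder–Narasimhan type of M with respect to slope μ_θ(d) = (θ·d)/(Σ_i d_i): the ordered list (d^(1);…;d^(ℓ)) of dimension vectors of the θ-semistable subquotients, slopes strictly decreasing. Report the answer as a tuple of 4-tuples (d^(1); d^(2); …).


Barcode: M ≅ I[1,2]^3, I[1,3], I[4,4]^4. HN layers by μ_θ (3 steps, strictly decreasing):
  μ^(1)=7; μ^(2)=-6; μ^(3)=-31/3

((0, 3, 0, 4); (3, 0, 0, 0); (1, 1, 1, 0))
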